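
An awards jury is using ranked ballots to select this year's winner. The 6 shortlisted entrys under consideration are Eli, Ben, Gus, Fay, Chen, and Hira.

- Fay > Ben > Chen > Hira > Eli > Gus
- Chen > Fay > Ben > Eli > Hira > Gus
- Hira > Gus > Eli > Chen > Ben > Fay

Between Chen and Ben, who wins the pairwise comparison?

Ballots ranking Chen above Ben: 2.
Ballots ranking Ben above Chen: 1.
Chen wins the head-to-head, 2–1.

Chen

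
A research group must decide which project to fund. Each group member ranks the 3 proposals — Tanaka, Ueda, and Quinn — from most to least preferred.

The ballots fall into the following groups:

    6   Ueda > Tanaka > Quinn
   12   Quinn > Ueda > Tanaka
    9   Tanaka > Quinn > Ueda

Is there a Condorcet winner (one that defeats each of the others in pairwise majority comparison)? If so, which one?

None — there is no Condorcet winner

Head-to-head results (27 voters total):
Tanaka vs Ueda: Ueda wins 18–9.
Tanaka vs Quinn: Tanaka wins 15–12.
Ueda vs Quinn: Quinn wins 21–6.
No candidate beats all others: Tanaka beats Quinn beats Ueda beats Tanaka, a majority cycle.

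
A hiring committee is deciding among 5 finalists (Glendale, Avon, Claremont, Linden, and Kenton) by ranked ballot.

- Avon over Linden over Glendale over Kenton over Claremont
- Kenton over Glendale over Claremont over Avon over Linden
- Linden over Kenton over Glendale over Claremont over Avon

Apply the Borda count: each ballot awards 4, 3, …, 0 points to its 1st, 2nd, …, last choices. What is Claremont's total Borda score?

Borda scores:
  Glendale: 2 + 3 + 2 = 7
  Avon: 4 + 1 + 0 = 5
  Claremont: 0 + 2 + 1 = 3
  Linden: 3 + 0 + 4 = 7
  Kenton: 1 + 4 + 3 = 8

3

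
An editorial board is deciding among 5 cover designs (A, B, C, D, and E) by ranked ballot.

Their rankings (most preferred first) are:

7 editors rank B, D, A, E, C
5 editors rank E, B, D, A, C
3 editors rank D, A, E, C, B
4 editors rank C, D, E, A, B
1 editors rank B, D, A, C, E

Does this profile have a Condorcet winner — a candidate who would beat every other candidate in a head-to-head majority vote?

Head-to-head results (20 voters total):
A vs B: B wins 13–7.
A vs C: A wins 16–4.
A vs D: D wins 20–0.
A vs E: A wins 11–9.
B vs C: B wins 13–7.
B vs D: B wins 13–7.
B vs E: E wins 12–8.
C vs D: D wins 16–4.
C vs E: E wins 15–5.
D vs E: D wins 15–5.
No candidate beats all others: A beats E beats B beats A, a majority cycle.

No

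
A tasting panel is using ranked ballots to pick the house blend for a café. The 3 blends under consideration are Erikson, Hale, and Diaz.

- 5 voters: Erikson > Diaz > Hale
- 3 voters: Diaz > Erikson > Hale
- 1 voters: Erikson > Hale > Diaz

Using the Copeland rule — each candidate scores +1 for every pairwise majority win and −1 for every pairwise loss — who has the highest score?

Pairwise results:
  Erikson vs Hale: Erikson wins 9–0.
  Erikson vs Diaz: Erikson wins 6–3.
  Hale vs Diaz: Diaz wins 8–1.
Copeland scores (wins − losses):
  Erikson: 2 − 0 = 2
  Hale: 0 − 2 = -2
  Diaz: 1 − 1 = 0
Erikson has the best Copeland score.

Erikson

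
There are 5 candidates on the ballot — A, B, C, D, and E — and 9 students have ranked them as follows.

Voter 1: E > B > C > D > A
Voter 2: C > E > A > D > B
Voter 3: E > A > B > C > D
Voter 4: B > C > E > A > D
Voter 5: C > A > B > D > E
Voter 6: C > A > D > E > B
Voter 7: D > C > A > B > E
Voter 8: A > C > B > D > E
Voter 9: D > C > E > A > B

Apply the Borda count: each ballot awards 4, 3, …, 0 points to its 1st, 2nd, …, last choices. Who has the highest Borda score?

C

Borda scores:
  A: 0 + 2 + 3 + 1 + 3 + 3 + 2 + 4 + 1 = 19
  B: 3 + 0 + 2 + 4 + 2 + 0 + 1 + 2 + 0 = 14
  C: 2 + 4 + 1 + 3 + 4 + 4 + 3 + 3 + 3 = 27
  D: 1 + 1 + 0 + 0 + 1 + 2 + 4 + 1 + 4 = 14
  E: 4 + 3 + 4 + 2 + 0 + 1 + 0 + 0 + 2 = 16
C has the highest total.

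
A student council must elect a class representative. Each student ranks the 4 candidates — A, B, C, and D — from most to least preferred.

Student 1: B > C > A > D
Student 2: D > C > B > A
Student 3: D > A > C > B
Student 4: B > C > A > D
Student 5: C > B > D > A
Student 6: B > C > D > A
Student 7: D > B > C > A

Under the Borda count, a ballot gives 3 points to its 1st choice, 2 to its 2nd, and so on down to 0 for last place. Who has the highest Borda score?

B

Borda scores:
  A: 1 + 0 + 2 + 1 + 0 + 0 + 0 = 4
  B: 3 + 1 + 0 + 3 + 2 + 3 + 2 = 14
  C: 2 + 2 + 1 + 2 + 3 + 2 + 1 = 13
  D: 0 + 3 + 3 + 0 + 1 + 1 + 3 = 11
B has the highest total.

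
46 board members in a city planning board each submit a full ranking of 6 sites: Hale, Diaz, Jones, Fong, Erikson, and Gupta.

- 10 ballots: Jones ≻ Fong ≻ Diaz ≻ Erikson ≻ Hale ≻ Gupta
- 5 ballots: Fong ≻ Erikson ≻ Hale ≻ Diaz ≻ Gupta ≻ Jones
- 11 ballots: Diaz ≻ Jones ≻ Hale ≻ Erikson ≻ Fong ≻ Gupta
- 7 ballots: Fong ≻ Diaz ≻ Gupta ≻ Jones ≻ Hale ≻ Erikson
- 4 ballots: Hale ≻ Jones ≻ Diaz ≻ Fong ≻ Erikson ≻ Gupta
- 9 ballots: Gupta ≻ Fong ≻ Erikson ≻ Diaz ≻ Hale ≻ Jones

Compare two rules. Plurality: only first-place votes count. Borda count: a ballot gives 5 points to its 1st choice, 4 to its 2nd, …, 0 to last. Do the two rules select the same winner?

Plurality first-place counts: Hale 4, Diaz 11, Jones 10, Fong 12, Erikson 0, Gupta 9 → Fong.
Borda totals: Hale 94, Diaz 153, Jones 124, Fong 155, Erikson 93, Gupta 71 → Fong.
The two rules agree on Fong.

Yes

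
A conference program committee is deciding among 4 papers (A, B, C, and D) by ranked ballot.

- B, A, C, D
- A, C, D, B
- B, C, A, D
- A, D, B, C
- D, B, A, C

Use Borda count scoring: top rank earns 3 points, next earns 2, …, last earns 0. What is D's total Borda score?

6

Borda scores:
  A: 2 + 3 + 1 + 3 + 1 = 10
  B: 3 + 0 + 3 + 1 + 2 = 9
  C: 1 + 2 + 2 + 0 + 0 = 5
  D: 0 + 1 + 0 + 2 + 3 = 6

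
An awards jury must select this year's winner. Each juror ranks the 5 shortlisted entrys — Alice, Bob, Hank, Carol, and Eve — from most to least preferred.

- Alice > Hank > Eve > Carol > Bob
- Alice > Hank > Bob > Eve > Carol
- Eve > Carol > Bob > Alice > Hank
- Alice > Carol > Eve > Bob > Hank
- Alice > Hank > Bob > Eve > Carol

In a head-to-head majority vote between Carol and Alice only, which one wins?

Alice

Ballots ranking Carol above Alice: 1.
Ballots ranking Alice above Carol: 4.
Alice wins the head-to-head, 4–1.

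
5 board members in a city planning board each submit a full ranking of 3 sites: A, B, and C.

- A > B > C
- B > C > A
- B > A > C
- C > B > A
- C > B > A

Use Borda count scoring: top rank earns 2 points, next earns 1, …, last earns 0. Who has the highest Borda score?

B

Borda scores:
  A: 2 + 0 + 1 + 0 + 0 = 3
  B: 1 + 2 + 2 + 1 + 1 = 7
  C: 0 + 1 + 0 + 2 + 2 = 5
B has the highest total.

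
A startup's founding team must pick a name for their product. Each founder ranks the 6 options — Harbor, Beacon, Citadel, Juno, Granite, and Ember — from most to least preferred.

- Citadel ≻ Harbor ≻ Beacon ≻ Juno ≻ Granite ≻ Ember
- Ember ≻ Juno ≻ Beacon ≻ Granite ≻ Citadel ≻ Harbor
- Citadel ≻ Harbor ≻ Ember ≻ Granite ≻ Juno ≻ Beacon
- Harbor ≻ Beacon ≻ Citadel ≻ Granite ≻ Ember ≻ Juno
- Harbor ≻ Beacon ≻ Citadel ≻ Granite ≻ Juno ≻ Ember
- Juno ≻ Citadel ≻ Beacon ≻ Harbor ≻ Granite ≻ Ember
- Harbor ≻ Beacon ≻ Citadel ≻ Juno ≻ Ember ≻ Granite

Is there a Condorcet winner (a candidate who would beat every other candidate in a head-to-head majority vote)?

Head-to-head results (7 voters total):
Harbor vs Beacon: Harbor wins 5–2.
Harbor vs Citadel: Citadel wins 4–3.
Harbor vs Juno: Harbor wins 5–2.
Harbor vs Granite: Harbor wins 6–1.
Harbor vs Ember: Harbor wins 6–1.
Beacon vs Citadel: Beacon wins 4–3.
Beacon vs Juno: Beacon wins 4–3.
Beacon vs Granite: Beacon wins 6–1.
Beacon vs Ember: Beacon wins 5–2.
Citadel vs Juno: Citadel wins 5–2.
Citadel vs Granite: Citadel wins 6–1.
Citadel vs Ember: Citadel wins 6–1.
Juno vs Granite: Juno wins 4–3.
Juno vs Ember: Juno wins 4–3.
Granite vs Ember: Granite wins 4–3.
No candidate beats all others: Harbor beats Beacon beats Citadel beats Harbor, a majority cycle.

No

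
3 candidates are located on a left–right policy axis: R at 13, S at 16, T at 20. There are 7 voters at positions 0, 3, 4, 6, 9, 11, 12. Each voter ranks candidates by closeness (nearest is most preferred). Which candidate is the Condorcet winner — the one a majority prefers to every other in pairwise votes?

With single-peaked preferences on a line, the Condorcet winner is the candidate closest to the median voter.
The median voter (position 6) is closest to R at 13.
Check: R vs S — voters closer to R: 7 of 7.

R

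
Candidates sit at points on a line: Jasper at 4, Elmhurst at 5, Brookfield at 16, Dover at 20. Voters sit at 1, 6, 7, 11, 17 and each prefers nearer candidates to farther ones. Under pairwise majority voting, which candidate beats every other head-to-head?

With single-peaked preferences on a line, the Condorcet winner is the candidate closest to the median voter.
The median voter (position 7) is closest to Elmhurst at 5.
Check: Elmhurst vs Dover — voters closer to Elmhurst: 4 of 5.

Elmhurst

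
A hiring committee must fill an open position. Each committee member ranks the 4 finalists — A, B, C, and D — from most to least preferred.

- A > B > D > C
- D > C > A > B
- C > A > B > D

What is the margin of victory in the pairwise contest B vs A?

Ballots ranking B above A: 0.
Ballots ranking A above B: 3.
A wins 3–0, a margin of 3.

3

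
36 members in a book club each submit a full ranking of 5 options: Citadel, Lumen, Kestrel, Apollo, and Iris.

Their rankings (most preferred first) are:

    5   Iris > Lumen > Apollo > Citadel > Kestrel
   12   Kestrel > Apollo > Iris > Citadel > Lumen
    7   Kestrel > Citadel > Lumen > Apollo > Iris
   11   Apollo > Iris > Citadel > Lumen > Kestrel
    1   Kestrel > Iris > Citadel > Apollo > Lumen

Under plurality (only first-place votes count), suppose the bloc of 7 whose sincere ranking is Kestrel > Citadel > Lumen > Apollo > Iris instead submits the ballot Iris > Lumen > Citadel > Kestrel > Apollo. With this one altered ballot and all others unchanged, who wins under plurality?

First-place totals with the altered ballot: Citadel 0, Lumen 0, Kestrel 13, Apollo 11, Iris 12.
The winner is unchanged: still Kestrel.

Kestrel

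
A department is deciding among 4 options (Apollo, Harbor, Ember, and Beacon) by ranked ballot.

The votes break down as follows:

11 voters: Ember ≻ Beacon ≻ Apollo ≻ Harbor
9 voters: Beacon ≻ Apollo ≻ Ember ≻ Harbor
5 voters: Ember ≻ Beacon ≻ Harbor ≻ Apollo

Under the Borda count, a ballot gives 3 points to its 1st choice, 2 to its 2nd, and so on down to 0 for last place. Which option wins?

Borda scores:
  Apollo: 11·1 + 9·2 + 5·0 = 29
  Harbor: 11·0 + 9·0 + 5·1 = 5
  Ember: 11·3 + 9·1 + 5·3 = 57
  Beacon: 11·2 + 9·3 + 5·2 = 59
Beacon has the highest total.

Beacon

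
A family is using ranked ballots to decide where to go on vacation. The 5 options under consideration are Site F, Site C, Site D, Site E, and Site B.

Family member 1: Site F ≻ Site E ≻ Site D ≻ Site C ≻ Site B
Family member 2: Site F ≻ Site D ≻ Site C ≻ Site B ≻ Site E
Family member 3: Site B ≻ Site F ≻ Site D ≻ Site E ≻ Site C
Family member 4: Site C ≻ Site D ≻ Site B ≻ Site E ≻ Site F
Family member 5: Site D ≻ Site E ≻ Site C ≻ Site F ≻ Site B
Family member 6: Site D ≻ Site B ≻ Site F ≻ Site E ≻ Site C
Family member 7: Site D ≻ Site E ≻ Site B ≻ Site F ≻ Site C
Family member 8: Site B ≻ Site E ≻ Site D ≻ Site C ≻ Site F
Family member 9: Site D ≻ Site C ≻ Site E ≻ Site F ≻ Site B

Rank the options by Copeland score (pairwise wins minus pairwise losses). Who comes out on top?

Pairwise results:
  Site F vs Site C: Site F wins 5–4.
  Site F vs Site D: Site D wins 6–3.
  Site F vs Site E: Site E wins 5–4.
  Site F vs Site B: Site B wins 5–4.
  Site C vs Site D: Site D wins 8–1.
  Site C vs Site E: Site E wins 6–3.
  Site C vs Site B: Site C wins 5–4.
  Site D vs Site E: Site D wins 7–2.
  Site D vs Site B: Site D wins 7–2.
  Site E vs Site B: Site B wins 5–4.
Copeland scores (wins − losses):
  Site F: 1 − 3 = -2
  Site C: 1 − 3 = -2
  Site D: 4 − 0 = 4
  Site E: 2 − 2 = 0
  Site B: 2 − 2 = 0
Site D has the best Copeland score.

Site D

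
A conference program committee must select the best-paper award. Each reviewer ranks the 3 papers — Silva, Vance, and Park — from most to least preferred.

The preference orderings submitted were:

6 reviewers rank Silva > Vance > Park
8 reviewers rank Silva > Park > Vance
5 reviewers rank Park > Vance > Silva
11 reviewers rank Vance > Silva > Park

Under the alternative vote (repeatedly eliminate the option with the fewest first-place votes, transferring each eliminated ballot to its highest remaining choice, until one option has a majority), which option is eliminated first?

Round 1: Silva 14, Vance 11, Park 5. Park has the fewest and is eliminated.
Round 2: Vance 16, Silva 14. Vance has a majority.

Park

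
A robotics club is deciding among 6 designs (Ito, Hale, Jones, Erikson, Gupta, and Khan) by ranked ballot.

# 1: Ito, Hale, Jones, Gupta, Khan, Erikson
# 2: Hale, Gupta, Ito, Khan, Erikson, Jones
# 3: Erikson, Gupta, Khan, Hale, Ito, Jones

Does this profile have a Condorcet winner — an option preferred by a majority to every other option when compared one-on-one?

Yes

Head-to-head results (3 voters total):
Ito vs Hale: Hale wins 2–1.
Ito vs Jones: Ito wins 3–0.
Ito vs Erikson: Ito wins 2–1.
Ito vs Gupta: Gupta wins 2–1.
Ito vs Khan: Ito wins 2–1.
Hale vs Jones: Hale wins 3–0.
Hale vs Erikson: Hale wins 2–1.
Hale vs Gupta: Hale wins 2–1.
Hale vs Khan: Hale wins 2–1.
Jones vs Erikson: Erikson wins 2–1.
Jones vs Gupta: Gupta wins 2–1.
Jones vs Khan: Khan wins 2–1.
Erikson vs Gupta: Gupta wins 2–1.
Erikson vs Khan: Khan wins 2–1.
Gupta vs Khan: Gupta wins 3–0.
Hale beats each rival — Ito (2–1), Jones (3–0), Erikson (2–1), Gupta (2–1), Khan (2–1) — so Hale is the Condorcet winner.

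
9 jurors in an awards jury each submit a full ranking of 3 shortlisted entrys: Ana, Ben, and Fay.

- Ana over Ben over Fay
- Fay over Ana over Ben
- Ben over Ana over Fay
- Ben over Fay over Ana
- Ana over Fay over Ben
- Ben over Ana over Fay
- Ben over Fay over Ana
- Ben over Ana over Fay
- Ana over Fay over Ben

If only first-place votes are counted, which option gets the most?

Ben

First-place vote totals:
  Ana: 3
  Ben: 5
  Fay: 1
Ben has the most first-place votes.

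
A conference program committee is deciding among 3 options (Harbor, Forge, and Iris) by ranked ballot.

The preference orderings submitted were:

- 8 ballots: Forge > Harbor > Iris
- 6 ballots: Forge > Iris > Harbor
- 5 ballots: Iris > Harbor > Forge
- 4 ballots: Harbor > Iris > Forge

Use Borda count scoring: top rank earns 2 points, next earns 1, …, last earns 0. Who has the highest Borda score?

Forge

Borda scores:
  Harbor: 8·1 + 6·0 + 5·1 + 4·2 = 21
  Forge: 8·2 + 6·2 + 5·0 + 4·0 = 28
  Iris: 8·0 + 6·1 + 5·2 + 4·1 = 20
Forge has the highest total.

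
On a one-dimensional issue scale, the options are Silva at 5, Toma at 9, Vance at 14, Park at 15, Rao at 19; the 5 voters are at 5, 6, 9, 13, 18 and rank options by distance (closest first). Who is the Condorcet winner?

Toma

With single-peaked preferences on a line, the Condorcet winner is the candidate closest to the median voter.
The median voter (position 9) is closest to Toma at 9.
Check: Toma vs Silva — voters closer to Toma: 3 of 5.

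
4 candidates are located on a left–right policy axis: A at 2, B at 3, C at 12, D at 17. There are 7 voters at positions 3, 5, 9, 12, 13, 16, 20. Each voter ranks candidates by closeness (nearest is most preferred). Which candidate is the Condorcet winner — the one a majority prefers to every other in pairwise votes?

C

With single-peaked preferences on a line, the Condorcet winner is the candidate closest to the median voter.
The median voter (position 12) is closest to C at 12.
Check: C vs A — voters closer to C: 5 of 7.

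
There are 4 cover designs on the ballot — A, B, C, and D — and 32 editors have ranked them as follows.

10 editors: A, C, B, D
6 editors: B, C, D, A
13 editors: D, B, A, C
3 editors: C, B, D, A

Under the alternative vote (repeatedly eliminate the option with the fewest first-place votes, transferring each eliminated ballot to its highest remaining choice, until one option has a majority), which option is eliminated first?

Round 1: D 13, A 10, B 6, C 3. C has the fewest and is eliminated.
Round 2: D 13, A 10, B 9. B has the fewest and is eliminated.
Round 3: D 22, A 10. D has a majority.

C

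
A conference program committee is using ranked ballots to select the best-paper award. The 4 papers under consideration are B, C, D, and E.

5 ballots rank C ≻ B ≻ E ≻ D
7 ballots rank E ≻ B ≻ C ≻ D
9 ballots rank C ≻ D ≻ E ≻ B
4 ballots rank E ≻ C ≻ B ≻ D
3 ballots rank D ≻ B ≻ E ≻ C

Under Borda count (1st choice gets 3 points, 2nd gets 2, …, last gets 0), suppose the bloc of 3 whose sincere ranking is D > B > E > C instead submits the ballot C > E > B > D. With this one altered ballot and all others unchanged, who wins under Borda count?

Borda totals with the altered ballot: B 31, C 66, D 18, E 53.
The winner is unchanged: still C.

C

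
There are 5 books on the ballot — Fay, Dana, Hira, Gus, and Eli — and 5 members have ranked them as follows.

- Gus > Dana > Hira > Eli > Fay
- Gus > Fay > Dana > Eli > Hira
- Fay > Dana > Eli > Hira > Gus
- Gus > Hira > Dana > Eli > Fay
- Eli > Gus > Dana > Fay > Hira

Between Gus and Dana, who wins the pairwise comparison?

Ballots ranking Gus above Dana: 4.
Ballots ranking Dana above Gus: 1.
Gus wins the head-to-head, 4–1.

Gus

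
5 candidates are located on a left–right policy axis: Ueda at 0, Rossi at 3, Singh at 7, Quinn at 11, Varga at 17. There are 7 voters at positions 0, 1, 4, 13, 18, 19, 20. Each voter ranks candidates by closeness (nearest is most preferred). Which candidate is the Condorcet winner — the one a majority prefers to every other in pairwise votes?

With single-peaked preferences on a line, the Condorcet winner is the candidate closest to the median voter.
The median voter (position 13) is closest to Quinn at 11.
Check: Quinn vs Varga — voters closer to Quinn: 4 of 7.

Quinn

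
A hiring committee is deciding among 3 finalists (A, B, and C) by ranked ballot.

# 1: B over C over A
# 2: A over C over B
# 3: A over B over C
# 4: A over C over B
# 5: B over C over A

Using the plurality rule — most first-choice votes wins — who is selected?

A

First-place vote totals:
  A: 3
  B: 2
  C: 0
A has the most first-place votes.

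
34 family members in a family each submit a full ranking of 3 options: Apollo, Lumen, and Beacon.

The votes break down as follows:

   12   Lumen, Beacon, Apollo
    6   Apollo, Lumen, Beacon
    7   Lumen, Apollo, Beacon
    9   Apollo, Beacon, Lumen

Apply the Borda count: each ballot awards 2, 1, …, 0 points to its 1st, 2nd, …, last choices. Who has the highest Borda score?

Borda scores:
  Apollo: 12·0 + 6·2 + 7·1 + 9·2 = 37
  Lumen: 12·2 + 6·1 + 7·2 + 9·0 = 44
  Beacon: 12·1 + 6·0 + 7·0 + 9·1 = 21
Lumen has the highest total.

Lumen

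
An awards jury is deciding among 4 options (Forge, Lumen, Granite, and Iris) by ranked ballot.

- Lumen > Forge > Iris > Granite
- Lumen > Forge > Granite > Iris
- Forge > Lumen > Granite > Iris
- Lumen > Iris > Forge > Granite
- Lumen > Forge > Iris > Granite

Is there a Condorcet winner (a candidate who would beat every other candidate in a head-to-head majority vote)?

Yes

Head-to-head results (5 voters total):
Forge vs Lumen: Lumen wins 4–1.
Forge vs Granite: Forge wins 5–0.
Forge vs Iris: Forge wins 4–1.
Lumen vs Granite: Lumen wins 5–0.
Lumen vs Iris: Lumen wins 5–0.
Granite vs Iris: Iris wins 3–2.
Lumen beats each rival — Forge (4–1), Granite (5–0), Iris (5–0) — so Lumen is the Condorcet winner.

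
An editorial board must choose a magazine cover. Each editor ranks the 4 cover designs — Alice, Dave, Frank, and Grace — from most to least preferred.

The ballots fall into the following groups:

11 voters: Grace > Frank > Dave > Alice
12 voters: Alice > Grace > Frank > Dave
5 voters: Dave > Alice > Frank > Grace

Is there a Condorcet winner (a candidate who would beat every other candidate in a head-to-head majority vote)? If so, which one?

Head-to-head results (28 voters total):
Alice vs Dave: Dave wins 16–12.
Alice vs Frank: Alice wins 17–11.
Alice vs Grace: Alice wins 17–11.
Dave vs Frank: Frank wins 23–5.
Dave vs Grace: Grace wins 23–5.
Frank vs Grace: Grace wins 23–5.
No candidate beats all others: Alice beats Frank beats Dave beats Alice, a majority cycle.

No Condorcet winner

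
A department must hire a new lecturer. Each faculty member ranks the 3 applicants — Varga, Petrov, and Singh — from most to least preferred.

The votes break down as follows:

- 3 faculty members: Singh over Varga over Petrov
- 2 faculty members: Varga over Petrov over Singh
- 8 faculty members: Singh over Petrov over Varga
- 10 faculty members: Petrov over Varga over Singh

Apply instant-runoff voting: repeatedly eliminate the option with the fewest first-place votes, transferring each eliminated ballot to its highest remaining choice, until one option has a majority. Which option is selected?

Petrov

Round 1: Singh 11, Petrov 10, Varga 2. Varga has the fewest and is eliminated.
Round 2: Petrov 12, Singh 11. Petrov has a majority.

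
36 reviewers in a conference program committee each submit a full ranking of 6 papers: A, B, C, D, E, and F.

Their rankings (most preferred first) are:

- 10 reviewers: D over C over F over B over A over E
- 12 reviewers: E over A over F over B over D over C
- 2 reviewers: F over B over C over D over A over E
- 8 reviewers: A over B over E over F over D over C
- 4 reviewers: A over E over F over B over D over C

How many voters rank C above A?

12

Ballots ranking C above A: 10+2 = 12.
Ballots ranking A above C: 12+8+4 = 24.
So 12 of 36 voters prefer C to A.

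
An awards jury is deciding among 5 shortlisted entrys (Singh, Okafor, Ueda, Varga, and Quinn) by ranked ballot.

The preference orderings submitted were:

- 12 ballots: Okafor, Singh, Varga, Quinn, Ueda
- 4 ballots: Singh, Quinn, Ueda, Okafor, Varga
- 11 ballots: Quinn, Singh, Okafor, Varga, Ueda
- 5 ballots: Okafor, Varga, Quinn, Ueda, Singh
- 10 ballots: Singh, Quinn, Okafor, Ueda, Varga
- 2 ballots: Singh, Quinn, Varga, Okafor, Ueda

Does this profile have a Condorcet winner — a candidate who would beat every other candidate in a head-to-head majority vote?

Head-to-head results (44 voters total):
Singh vs Okafor: Singh wins 27–17.
Singh vs Ueda: Singh wins 39–5.
Singh vs Varga: Singh wins 39–5.
Singh vs Quinn: Singh wins 28–16.
Okafor vs Ueda: Okafor wins 40–4.
Okafor vs Varga: Okafor wins 42–2.
Okafor vs Quinn: Quinn wins 27–17.
Ueda vs Varga: Varga wins 30–14.
Ueda vs Quinn: Quinn wins 44–0.
Varga vs Quinn: Quinn wins 27–17.
Singh beats each rival — Okafor (27–17), Ueda (39–5), Varga (39–5), Quinn (28–16) — so Singh is the Condorcet winner.

Yes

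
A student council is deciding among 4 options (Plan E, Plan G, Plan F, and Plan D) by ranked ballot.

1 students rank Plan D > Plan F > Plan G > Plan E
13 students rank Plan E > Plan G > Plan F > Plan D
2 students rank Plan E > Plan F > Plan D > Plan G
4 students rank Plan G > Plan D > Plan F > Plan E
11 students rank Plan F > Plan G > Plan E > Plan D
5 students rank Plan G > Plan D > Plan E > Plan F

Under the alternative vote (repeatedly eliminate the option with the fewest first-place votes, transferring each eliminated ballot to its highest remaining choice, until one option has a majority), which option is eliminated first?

Plan D

Round 1: Plan E 15, Plan F 11, Plan G 9, Plan D 1. Plan D has the fewest and is eliminated.
Round 2: Plan E 15, Plan F 12, Plan G 9. Plan G has the fewest and is eliminated.
Round 3: Plan E 20, Plan F 16. Plan E has a majority.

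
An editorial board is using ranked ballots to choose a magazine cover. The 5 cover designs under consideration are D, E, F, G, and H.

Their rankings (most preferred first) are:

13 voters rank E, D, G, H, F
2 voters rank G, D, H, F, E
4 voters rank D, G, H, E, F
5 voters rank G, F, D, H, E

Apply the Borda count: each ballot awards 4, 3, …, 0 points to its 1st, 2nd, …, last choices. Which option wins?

Borda scores:
  D: 13·3 + 2·3 + 4·4 + 5·2 = 71
  E: 13·4 + 2·0 + 4·1 + 5·0 = 56
  F: 13·0 + 2·1 + 4·0 + 5·3 = 17
  G: 13·2 + 2·4 + 4·3 + 5·4 = 66
  H: 13·1 + 2·2 + 4·2 + 5·1 = 30
D has the highest total.

D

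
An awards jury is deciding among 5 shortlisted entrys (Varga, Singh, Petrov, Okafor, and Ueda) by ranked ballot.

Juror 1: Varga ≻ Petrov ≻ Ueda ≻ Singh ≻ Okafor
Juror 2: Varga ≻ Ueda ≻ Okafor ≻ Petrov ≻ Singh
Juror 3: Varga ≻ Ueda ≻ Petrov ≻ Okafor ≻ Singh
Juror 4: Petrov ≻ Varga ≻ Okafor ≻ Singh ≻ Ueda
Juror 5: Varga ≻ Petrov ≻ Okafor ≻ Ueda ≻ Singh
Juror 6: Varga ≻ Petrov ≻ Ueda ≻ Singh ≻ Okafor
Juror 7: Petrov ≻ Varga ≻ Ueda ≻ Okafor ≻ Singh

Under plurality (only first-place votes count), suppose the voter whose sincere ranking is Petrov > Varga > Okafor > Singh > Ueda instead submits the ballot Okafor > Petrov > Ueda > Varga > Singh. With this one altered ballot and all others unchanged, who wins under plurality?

First-place totals with the altered ballot: Varga 5, Singh 0, Petrov 1, Okafor 1, Ueda 0.
The winner is unchanged: still Varga.

Varga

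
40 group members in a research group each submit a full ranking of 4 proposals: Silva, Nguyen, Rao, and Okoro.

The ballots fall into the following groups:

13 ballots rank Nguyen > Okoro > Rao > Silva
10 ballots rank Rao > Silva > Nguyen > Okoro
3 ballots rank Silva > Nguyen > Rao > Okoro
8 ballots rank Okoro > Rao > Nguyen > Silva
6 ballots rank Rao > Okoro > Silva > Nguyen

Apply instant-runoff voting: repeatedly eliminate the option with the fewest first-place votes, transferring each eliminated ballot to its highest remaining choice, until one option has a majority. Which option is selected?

Rao

Round 1: Rao 16, Nguyen 13, Okoro 8, Silva 3. Silva has the fewest and is eliminated.
Round 2: Nguyen 16, Rao 16, Okoro 8. Okoro has the fewest and is eliminated.
Round 3: Rao 24, Nguyen 16. Rao has a majority.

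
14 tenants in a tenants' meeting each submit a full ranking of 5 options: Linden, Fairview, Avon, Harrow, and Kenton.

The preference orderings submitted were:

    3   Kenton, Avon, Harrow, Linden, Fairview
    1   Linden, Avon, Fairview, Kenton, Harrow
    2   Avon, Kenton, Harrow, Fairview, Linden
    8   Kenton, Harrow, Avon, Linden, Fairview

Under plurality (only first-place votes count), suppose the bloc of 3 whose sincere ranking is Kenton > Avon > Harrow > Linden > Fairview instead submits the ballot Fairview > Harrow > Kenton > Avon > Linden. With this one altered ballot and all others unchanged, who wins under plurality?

Kenton

First-place totals with the altered ballot: Linden 1, Fairview 3, Avon 2, Harrow 0, Kenton 8.
The winner is unchanged: still Kenton.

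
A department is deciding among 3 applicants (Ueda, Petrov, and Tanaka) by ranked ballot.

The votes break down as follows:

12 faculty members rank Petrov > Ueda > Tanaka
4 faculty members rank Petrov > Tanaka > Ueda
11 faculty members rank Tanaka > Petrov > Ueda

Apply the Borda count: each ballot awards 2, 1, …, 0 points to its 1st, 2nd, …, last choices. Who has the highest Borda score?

Borda scores:
  Ueda: 12·1 + 4·0 + 11·0 = 12
  Petrov: 12·2 + 4·2 + 11·1 = 43
  Tanaka: 12·0 + 4·1 + 11·2 = 26
Petrov has the highest total.

Petrov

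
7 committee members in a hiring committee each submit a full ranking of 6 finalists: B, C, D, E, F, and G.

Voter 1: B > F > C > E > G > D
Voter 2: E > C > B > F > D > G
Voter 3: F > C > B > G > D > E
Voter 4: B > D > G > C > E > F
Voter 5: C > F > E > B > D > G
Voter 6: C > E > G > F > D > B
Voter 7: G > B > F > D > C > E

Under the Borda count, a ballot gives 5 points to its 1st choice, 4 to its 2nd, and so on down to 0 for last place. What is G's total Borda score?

Borda scores:
  B: 5 + 3 + 3 + 5 + 2 + 0 + 4 = 22
  C: 3 + 4 + 4 + 2 + 5 + 5 + 1 = 24
  D: 0 + 1 + 1 + 4 + 1 + 1 + 2 = 10
  E: 2 + 5 + 0 + 1 + 3 + 4 + 0 = 15
  F: 4 + 2 + 5 + 0 + 4 + 2 + 3 = 20
  G: 1 + 0 + 2 + 3 + 0 + 3 + 5 = 14

14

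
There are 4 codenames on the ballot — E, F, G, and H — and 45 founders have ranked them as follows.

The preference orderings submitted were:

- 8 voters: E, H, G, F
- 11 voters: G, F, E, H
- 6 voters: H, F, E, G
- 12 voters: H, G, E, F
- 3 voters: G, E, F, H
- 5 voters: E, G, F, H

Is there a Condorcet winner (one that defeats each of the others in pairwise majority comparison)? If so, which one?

None — there is no Condorcet winner

Head-to-head results (45 voters total):
E vs F: E wins 28–17.
E vs G: G wins 26–19.
E vs H: E wins 27–18.
F vs G: G wins 39–6.
F vs H: H wins 26–19.
G vs H: H wins 26–19.
No candidate beats all others: E beats H beats G beats E, a majority cycle.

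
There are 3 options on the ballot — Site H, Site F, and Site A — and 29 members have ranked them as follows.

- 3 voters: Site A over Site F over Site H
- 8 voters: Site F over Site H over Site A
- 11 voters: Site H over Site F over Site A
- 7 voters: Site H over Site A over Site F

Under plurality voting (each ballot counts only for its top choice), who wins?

First-place vote totals:
  Site H: 18
  Site F: 8
  Site A: 3
Site H has the most first-place votes.

Site H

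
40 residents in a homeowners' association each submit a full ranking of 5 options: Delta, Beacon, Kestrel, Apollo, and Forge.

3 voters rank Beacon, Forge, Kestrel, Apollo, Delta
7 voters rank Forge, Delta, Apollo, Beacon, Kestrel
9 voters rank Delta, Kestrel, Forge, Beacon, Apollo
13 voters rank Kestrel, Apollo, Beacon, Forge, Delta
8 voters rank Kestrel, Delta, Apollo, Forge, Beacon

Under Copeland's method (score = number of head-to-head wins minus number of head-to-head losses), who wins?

Pairwise results:
  Delta vs Beacon: Delta wins 24–16.
  Delta vs Kestrel: Kestrel wins 24–16.
  Delta vs Apollo: Delta wins 24–16.
  Delta vs Forge: Forge wins 23–17.
  Beacon vs Kestrel: Kestrel wins 30–10.
  Beacon vs Apollo: Apollo wins 28–12.
  Beacon vs Forge: Forge wins 24–16.
  Kestrel vs Apollo: Kestrel wins 33–7.
  Kestrel vs Forge: Kestrel wins 30–10.
  Apollo vs Forge: Apollo wins 21–19.
Copeland scores (wins − losses):
  Delta: 2 − 2 = 0
  Beacon: 0 − 4 = -4
  Kestrel: 4 − 0 = 4
  Apollo: 2 − 2 = 0
  Forge: 2 − 2 = 0
Kestrel has the best Copeland score.

Kestrel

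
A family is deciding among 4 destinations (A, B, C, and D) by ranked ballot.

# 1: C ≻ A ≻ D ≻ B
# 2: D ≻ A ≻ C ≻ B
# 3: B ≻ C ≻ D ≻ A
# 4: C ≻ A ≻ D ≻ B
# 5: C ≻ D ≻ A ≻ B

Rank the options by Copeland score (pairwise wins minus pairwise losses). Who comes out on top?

C

Pairwise results:
  A vs B: A wins 4–1.
  A vs C: C wins 4–1.
  A vs D: D wins 3–2.
  B vs C: C wins 4–1.
  B vs D: D wins 4–1.
  C vs D: C wins 4–1.
Copeland scores (wins − losses):
  A: 1 − 2 = -1
  B: 0 − 3 = -3
  C: 3 − 0 = 3
  D: 2 − 1 = 1
C has the best Copeland score.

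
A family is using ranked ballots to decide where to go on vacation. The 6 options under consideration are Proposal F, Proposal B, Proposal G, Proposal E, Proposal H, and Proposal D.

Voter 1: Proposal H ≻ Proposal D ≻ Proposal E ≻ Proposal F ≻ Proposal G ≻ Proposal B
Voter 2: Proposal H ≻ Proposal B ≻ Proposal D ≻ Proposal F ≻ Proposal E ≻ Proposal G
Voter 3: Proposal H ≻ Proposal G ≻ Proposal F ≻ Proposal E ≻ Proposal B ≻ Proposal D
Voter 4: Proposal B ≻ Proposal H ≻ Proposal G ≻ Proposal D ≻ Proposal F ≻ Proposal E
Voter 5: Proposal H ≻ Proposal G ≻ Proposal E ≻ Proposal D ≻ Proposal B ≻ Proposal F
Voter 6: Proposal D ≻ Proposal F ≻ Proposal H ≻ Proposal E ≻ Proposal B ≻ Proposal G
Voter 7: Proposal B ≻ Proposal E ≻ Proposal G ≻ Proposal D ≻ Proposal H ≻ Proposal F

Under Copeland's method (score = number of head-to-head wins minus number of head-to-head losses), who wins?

Proposal H

Pairwise results:
  Proposal F vs Proposal B: Proposal B wins 4–3.
  Proposal F vs Proposal G: Proposal G wins 4–3.
  Proposal F vs Proposal E: Proposal F wins 4–3.
  Proposal F vs Proposal H: Proposal H wins 6–1.
  Proposal F vs Proposal D: Proposal D wins 6–1.
  Proposal B vs Proposal G: Proposal B wins 4–3.
  Proposal B vs Proposal E: Proposal E wins 4–3.
  Proposal B vs Proposal H: Proposal H wins 5–2.
  Proposal B vs Proposal D: Proposal B wins 4–3.
  Proposal G vs Proposal E: Proposal E wins 4–3.
  Proposal G vs Proposal H: Proposal H wins 6–1.
  Proposal G vs Proposal D: Proposal G wins 4–3.
  Proposal E vs Proposal H: Proposal H wins 6–1.
  Proposal E vs Proposal D: Proposal D wins 4–3.
  Proposal H vs Proposal D: Proposal H wins 5–2.
Copeland scores (wins − losses):
  Proposal F: 1 − 4 = -3
  Proposal B: 3 − 2 = 1
  Proposal G: 2 − 3 = -1
  Proposal E: 2 − 3 = -1
  Proposal H: 5 − 0 = 5
  Proposal D: 2 − 3 = -1
Proposal H has the best Copeland score.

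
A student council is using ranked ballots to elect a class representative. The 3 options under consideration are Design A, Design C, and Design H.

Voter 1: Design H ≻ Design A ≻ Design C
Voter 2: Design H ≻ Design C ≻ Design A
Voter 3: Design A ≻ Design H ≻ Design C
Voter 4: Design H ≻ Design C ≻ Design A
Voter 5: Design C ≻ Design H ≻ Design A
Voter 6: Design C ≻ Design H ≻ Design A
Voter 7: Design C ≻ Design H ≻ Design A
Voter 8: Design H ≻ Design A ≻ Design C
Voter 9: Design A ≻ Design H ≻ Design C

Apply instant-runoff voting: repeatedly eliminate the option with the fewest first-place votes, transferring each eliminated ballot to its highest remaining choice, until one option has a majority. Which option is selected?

Round 1: Design H 4, Design C 3, Design A 2. Design A has the fewest and is eliminated.
Round 2: Design H 6, Design C 3. Design H has a majority.

Design H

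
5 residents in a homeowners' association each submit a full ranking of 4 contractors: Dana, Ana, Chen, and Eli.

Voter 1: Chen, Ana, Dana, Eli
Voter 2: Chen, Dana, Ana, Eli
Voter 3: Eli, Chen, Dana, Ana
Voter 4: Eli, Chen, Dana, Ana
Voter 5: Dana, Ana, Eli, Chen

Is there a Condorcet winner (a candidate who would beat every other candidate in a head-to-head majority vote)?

Head-to-head results (5 voters total):
Dana vs Ana: Dana wins 4–1.
Dana vs Chen: Chen wins 4–1.
Dana vs Eli: Dana wins 3–2.
Ana vs Chen: Chen wins 4–1.
Ana vs Eli: Ana wins 3–2.
Chen vs Eli: Eli wins 3–2.
No candidate beats all others: Dana beats Eli beats Chen beats Dana, a majority cycle.

No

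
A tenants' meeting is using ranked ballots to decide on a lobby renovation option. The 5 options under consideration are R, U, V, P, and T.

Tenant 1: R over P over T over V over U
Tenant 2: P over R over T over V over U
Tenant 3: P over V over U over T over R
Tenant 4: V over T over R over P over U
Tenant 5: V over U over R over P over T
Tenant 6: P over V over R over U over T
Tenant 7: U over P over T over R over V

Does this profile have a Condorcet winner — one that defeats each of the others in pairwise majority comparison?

Yes

Head-to-head results (7 voters total):
R vs U: R wins 4–3.
R vs V: V wins 4–3.
R vs P: P wins 4–3.
R vs T: R wins 4–3.
U vs V: V wins 6–1.
U vs P: P wins 5–2.
U vs T: U wins 4–3.
V vs P: P wins 5–2.
V vs T: V wins 4–3.
P vs T: P wins 6–1.
P beats each rival — R (4–3), U (5–2), V (5–2), T (6–1) — so P is the Condorcet winner.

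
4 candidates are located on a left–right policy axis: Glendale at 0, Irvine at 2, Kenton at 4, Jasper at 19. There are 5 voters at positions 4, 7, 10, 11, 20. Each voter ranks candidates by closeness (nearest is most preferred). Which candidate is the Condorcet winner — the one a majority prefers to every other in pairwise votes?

Kenton

With single-peaked preferences on a line, the Condorcet winner is the candidate closest to the median voter.
The median voter (position 10) is closest to Kenton at 4.
Check: Kenton vs Glendale — voters closer to Kenton: 5 of 5.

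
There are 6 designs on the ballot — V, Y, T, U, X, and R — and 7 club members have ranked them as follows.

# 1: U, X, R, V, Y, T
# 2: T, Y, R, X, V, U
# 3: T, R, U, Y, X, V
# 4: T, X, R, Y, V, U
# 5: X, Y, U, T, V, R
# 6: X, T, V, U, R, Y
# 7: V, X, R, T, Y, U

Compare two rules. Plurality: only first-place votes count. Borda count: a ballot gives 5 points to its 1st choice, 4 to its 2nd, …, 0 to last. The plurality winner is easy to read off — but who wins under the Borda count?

X

Plurality first-place counts: V 1, Y 0, T 3, U 1, X 2, R 0 → T.
Borda totals: V 13, Y 14, T 23, U 13, X 25, R 17 → X.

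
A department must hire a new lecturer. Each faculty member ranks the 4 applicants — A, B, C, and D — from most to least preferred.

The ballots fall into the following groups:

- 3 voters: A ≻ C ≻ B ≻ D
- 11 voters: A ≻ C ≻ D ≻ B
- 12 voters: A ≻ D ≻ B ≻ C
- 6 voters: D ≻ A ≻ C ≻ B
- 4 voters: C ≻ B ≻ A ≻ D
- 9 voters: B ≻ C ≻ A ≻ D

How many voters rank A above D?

39

Ballots ranking A above D: 3+11+12+4+9 = 39.
Ballots ranking D above A: 6.
So 39 of 45 voters prefer A to D.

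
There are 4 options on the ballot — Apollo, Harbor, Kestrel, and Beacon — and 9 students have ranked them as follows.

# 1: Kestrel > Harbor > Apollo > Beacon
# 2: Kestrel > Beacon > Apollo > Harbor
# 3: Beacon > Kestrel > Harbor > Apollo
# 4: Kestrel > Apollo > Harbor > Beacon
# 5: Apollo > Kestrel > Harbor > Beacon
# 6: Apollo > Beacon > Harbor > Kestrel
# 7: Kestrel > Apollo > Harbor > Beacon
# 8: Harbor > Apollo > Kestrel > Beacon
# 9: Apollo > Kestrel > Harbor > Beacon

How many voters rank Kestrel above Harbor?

7

Ballots ranking Kestrel above Harbor: 7.
Ballots ranking Harbor above Kestrel: 2.
So 7 of 9 voters prefer Kestrel to Harbor.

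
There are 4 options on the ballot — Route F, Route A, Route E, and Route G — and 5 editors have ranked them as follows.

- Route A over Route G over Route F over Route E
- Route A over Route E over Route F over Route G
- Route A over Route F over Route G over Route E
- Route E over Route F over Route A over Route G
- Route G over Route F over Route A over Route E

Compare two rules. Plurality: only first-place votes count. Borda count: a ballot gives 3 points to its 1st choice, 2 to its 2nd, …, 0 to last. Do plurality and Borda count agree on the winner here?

Plurality first-place counts: Route F 0, Route A 3, Route E 1, Route G 1 → Route A.
Borda totals: Route F 8, Route A 11, Route E 5, Route G 6 → Route A.
The two rules agree on Route A.

Yes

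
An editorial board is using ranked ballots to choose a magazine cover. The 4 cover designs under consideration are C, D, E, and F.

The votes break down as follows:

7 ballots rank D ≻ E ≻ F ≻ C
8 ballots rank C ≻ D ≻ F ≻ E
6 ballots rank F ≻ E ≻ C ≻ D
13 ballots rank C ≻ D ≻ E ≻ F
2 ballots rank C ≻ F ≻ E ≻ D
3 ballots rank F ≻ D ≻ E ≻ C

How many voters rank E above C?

16

Ballots ranking E above C: 7+6+3 = 16.
Ballots ranking C above E: 8+13+2 = 23.
So 16 of 39 voters prefer E to C.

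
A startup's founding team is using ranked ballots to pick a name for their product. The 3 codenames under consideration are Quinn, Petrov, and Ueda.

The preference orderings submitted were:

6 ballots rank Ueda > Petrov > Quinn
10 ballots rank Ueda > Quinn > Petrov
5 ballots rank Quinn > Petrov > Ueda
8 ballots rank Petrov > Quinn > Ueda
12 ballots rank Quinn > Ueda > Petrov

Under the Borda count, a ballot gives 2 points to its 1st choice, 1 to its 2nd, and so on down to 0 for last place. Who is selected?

Borda scores:
  Quinn: 6·0 + 10·1 + 5·2 + 8·1 + 12·2 = 52
  Petrov: 6·1 + 10·0 + 5·1 + 8·2 + 12·0 = 27
  Ueda: 6·2 + 10·2 + 5·0 + 8·0 + 12·1 = 44
Quinn has the highest total.

Quinn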